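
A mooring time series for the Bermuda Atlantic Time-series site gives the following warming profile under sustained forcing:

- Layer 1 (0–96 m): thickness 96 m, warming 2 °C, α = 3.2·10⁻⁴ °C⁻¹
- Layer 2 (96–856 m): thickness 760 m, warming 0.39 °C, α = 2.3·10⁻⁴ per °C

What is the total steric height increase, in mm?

2 × 3.2×10⁻⁴ × 96 = 0.06144 m
2.3×10⁻⁴ × 0.39 × 760 = 0.068172 m
Δh = 0.06144 + 0.068172 = 0.129612 m

130 mm of thermosteric rise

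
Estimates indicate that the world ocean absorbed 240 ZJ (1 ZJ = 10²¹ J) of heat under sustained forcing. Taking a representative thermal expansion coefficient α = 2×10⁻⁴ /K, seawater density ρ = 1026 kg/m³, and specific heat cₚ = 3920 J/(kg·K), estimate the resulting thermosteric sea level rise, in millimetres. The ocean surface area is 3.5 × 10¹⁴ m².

Per unit area: Q = 240×10²¹ / (3.5×10¹⁴) ≈ 6.857×10⁸ J/m²
Δh = αQ/(ρcₚ) = 2×10⁻⁴ × 6.857×10⁸ / (1026 × 3920) ≈ 0.034098 m

Δh ≈ 34 mm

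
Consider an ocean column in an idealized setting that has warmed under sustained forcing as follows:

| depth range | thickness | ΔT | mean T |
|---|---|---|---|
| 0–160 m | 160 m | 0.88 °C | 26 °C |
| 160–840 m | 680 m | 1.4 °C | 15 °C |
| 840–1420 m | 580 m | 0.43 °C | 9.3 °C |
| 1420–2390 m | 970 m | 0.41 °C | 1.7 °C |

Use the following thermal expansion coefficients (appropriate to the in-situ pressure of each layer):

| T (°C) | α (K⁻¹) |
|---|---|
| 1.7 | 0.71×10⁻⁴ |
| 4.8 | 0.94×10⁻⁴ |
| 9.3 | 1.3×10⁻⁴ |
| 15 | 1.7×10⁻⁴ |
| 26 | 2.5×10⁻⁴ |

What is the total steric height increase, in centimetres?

Δh = 26 cm

Layer 1 at 26 °C → α = 2.5×10⁻⁴ K⁻¹
Layer 2 at 15 °C → α = 1.7×10⁻⁴ K⁻¹
Layer 3 at 9.3 °C → α = 1.3×10⁻⁴ K⁻¹
Layer 4 at 1.7 °C → α = 0.71×10⁻⁴ K⁻¹
Layer 1: 0.88 × 2.5×10⁻⁴ × 160 = 0.03520 m
680 × 1.4 × 1.7×10⁻⁴ = 0.16184 m
840–1420 m: 1.3×10⁻⁴ × 0.43 × 580 = 0.032422 m
Layer 4: 0.71×10⁻⁴ × 970 × 0.41 = 0.0282367 m
Δh = 0.03520 + 0.16184 + 0.032422 + 0.0282367 = 0.2576987 m ≈ 26 cm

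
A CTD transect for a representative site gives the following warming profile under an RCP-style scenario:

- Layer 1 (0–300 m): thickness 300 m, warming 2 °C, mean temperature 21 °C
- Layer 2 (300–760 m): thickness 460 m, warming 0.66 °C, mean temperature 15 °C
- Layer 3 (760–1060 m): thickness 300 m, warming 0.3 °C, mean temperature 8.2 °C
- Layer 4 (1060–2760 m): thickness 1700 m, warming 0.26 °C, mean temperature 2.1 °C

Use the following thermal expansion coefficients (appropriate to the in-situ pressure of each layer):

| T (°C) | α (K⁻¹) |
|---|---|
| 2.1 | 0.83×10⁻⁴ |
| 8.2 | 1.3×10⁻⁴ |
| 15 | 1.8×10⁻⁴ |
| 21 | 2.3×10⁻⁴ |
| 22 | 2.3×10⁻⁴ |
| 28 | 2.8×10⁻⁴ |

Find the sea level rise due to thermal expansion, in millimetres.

Δh = 241 mm

Layer 1 at 21 °C → α = 2.3×10⁻⁴ K⁻¹
Layer 2 at 15 °C → α = 1.8×10⁻⁴ K⁻¹
Layer 3 at 8.2 °C → α = 1.3×10⁻⁴ K⁻¹
Layer 4 at 2.1 °C → α = 0.83×10⁻⁴ K⁻¹
Layer 1: 2.3×10⁻⁴ × 2 × 300 = 0.13800 m
300–760 m: 460 × 1.8×10⁻⁴ × 0.66 = 0.054648 m
300 × 1.3×10⁻⁴ × 0.3 = 0.01170 m
0.83×10⁻⁴ × 1700 × 0.26 = 0.036686 m
Δh = 0.13800 + 0.054648 + 0.01170 + 0.036686 = 0.241034 m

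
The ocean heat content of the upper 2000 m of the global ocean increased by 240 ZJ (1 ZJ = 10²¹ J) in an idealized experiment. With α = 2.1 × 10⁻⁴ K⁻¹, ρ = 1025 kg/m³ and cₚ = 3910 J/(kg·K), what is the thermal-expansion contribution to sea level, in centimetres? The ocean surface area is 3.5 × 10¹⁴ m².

3.6 cm of thermosteric rise

Per unit area: Q = 240×10²¹ / (3.5×10¹⁴) ≈ 6.857×10⁸ J/m²
Δh = αQ/(ρcₚ) = 2.1×10⁻⁴ × 6.857×10⁸ / (1025 × 3910) ≈ 0.03593 m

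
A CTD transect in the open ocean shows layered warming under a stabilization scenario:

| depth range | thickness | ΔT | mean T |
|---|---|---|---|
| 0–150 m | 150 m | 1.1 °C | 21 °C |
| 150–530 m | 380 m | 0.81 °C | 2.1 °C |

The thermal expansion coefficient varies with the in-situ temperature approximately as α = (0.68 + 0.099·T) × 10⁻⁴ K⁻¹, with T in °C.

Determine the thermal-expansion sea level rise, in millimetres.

Layer 1: α = (0.68 + 0.099×21)×10⁻⁴ = 2.759×10⁻⁴ K⁻¹
Layer 2: α = (0.68 + 0.099×2.1)×10⁻⁴ = 0.8879×10⁻⁴ K⁻¹
2.759×10⁻⁴ × 1.1 × 150 = 0.0455235 m
150–530 m: 380 × 0.81 × 0.8879×10⁻⁴ = 0.027329562 m
Δh = 0.0455235 + 0.027329562 = 0.072853062 m

Δh ≈ 72.9 mm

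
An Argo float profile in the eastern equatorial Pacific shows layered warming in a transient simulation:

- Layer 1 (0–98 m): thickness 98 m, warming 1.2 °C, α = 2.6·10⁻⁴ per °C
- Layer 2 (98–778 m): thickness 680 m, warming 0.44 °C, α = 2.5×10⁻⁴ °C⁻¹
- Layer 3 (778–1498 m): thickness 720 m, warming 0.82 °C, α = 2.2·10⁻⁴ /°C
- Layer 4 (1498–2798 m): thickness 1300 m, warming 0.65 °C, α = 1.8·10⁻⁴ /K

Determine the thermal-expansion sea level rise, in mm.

Δh = 387 mm

0–98 m: 1.2 × 2.6×10⁻⁴ × 98 = 0.030576 m
680 × 2.5×10⁻⁴ × 0.44 = 0.07480 m
Layer 3: 720 × 2.2×10⁻⁴ × 0.82 = 0.129888 m
1498–2798 m: 0.65 × 1.8×10⁻⁴ × 1300 = 0.15210 m
Δh = 0.030576 + 0.07480 + 0.129888 + 0.15210 = 0.387364 m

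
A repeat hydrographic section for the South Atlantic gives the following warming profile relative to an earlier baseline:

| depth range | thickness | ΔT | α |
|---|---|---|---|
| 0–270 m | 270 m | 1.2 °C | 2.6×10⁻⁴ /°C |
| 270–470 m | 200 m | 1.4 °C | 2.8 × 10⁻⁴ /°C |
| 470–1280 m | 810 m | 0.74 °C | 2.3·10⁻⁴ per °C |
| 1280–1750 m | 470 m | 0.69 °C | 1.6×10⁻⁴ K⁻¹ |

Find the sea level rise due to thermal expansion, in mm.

about 352 mm

Layer 1: 1.2 × 2.6×10⁻⁴ × 270 = 0.08424 m
200 × 1.4 × 2.8×10⁻⁴ = 0.07840 m
Layer 3: 810 × 2.3×10⁻⁴ × 0.74 = 0.137862 m
0.69 × 1.6×10⁻⁴ × 470 = 0.051888 m
Δh = 0.08424 + 0.07840 + 0.137862 + 0.051888 = 0.35239 m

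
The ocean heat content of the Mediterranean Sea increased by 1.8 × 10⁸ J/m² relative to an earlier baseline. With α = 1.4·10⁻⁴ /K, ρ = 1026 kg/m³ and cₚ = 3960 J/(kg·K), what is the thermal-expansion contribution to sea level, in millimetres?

Δh = αQ/(ρcₚ) = 1.4×10⁻⁴ × 1.8×10⁸ / (1026 × 3960) ≈ 0.0062024 m

Δh ≈ 6.20 mm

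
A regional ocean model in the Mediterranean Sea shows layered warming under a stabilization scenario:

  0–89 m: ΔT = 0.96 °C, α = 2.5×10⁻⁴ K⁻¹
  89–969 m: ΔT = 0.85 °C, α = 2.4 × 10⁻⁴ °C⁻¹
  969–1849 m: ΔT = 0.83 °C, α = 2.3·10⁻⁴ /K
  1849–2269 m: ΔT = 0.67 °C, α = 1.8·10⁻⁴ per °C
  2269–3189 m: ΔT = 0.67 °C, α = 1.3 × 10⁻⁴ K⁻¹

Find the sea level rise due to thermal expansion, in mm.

Δh = 500 mm

Layer 1: 2.5×10⁻⁴ × 0.96 × 89 = 0.02136 m
880 × 0.85 × 2.4×10⁻⁴ = 0.17952 m
Layer 3: 880 × 0.83 × 2.3×10⁻⁴ = 0.167992 m
0.67 × 1.8×10⁻⁴ × 420 = 0.050652 m
Layer 5: 920 × 0.67 × 1.3×10⁻⁴ = 0.080132 m
Δh = 0.02136 + 0.17952 + 0.167992 + 0.050652 + 0.080132 = 0.499656 m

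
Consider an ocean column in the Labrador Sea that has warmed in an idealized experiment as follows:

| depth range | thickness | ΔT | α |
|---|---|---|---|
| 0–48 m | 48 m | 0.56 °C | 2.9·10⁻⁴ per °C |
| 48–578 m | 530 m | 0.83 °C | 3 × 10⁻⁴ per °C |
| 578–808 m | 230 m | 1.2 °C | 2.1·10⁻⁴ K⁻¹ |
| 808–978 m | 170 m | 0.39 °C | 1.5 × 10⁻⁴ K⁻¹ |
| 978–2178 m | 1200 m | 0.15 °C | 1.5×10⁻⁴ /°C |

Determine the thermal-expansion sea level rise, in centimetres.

0.56 × 2.9×10⁻⁴ × 48 = 0.0077952 m
Layer 2: 530 × 3×10⁻⁴ × 0.83 = 0.13197 m
230 × 1.2 × 2.1×10⁻⁴ = 0.05796 m
808–978 m: 170 × 0.39 × 1.5×10⁻⁴ = 0.009945 m
1200 × 1.5×10⁻⁴ × 0.15 = 0.02700 m
Δh = 0.0077952 + 0.13197 + 0.05796 + 0.009945 + 0.02700 = 0.2346702 m ≈ 23.5 cm

Δh = 23.5 cm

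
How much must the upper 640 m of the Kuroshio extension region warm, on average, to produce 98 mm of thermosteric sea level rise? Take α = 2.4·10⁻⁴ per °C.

about 0.638 °C

ΔT = Δh/(αH) = 0.098 / (2.4×10⁻⁴ × 640) ≈ 0.6380 °C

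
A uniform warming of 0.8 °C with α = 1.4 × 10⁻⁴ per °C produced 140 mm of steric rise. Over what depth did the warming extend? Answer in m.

H = Δh/(αΔT) = 0.14 / (1.4×10⁻⁴ × 0.8) = 1250 m

H ≈ 1300 m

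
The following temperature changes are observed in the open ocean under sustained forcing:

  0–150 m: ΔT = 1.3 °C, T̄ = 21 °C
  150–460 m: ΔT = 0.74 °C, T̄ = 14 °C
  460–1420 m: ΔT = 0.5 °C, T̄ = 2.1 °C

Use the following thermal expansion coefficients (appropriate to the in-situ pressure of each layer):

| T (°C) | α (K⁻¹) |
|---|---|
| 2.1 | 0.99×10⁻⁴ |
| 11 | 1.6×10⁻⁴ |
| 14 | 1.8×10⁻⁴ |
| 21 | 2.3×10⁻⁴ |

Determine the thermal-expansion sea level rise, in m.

about 0.134 m

Layer 1 at 21 °C → α = 2.3×10⁻⁴ K⁻¹
Layer 2 at 14 °C → α = 1.8×10⁻⁴ K⁻¹
Layer 3 at 2.1 °C → α = 0.99×10⁻⁴ K⁻¹
1.3 × 150 × 2.3×10⁻⁴ = 0.04485 m
150–460 m: 1.8×10⁻⁴ × 0.74 × 310 = 0.041292 m
960 × 0.99×10⁻⁴ × 0.5 = 0.04752 m
Δh = 0.04485 + 0.041292 + 0.04752 = 0.133662 m ≈ 0.134 m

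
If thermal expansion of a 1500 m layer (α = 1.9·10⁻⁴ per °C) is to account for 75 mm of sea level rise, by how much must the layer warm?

ΔT = Δh/(αH) = 0.075 / (1.9×10⁻⁴ × 1500) ≈ 0.2632 K

ΔT ≈ 0.263 K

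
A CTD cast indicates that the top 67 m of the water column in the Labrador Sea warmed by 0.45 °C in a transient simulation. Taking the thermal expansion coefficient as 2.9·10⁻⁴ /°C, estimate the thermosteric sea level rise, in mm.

Δh = αΔT·H = 2.9×10⁻⁴ × 0.45 × 67 = 0.0087435 m

Δh = 8.74 mm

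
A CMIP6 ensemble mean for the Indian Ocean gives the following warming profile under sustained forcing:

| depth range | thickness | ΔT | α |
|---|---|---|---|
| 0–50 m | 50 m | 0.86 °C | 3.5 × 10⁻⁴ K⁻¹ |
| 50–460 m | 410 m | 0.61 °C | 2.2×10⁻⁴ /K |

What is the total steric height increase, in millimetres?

0–50 m: 0.86 × 50 × 3.5×10⁻⁴ = 0.01505 m
Layer 2: 410 × 2.2×10⁻⁴ × 0.61 = 0.055022 m
Δh = 0.01505 + 0.055022 = 0.070072 m ≈ 70.1 mm

Δh = 70.1 mm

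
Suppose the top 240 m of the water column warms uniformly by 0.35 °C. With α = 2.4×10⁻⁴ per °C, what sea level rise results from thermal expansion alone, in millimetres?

Δh ≈ 20.2 mm

Δh = αΔT·H = 2.4×10⁻⁴ × 0.35 × 240 = 0.02016 m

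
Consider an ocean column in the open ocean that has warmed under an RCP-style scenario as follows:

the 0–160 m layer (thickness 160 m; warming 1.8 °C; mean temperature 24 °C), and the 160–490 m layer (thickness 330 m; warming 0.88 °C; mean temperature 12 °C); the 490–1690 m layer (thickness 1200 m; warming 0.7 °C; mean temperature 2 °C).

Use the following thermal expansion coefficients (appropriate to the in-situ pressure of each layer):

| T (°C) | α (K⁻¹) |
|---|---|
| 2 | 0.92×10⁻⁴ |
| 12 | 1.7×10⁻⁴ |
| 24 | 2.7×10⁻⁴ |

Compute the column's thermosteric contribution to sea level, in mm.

about 200 mm

Layer 1 at 24 °C → α = 2.7×10⁻⁴ K⁻¹
Layer 2 at 12 °C → α = 1.7×10⁻⁴ K⁻¹
Layer 3 at 2 °C → α = 0.92×10⁻⁴ K⁻¹
Layer 1: 2.7×10⁻⁴ × 1.8 × 160 = 0.07776 m
330 × 0.88 × 1.7×10⁻⁴ = 0.049368 m
Layer 3: 0.92×10⁻⁴ × 0.7 × 1200 = 0.07728 m
Δh = 0.07776 + 0.049368 + 0.07728 = 0.204408 m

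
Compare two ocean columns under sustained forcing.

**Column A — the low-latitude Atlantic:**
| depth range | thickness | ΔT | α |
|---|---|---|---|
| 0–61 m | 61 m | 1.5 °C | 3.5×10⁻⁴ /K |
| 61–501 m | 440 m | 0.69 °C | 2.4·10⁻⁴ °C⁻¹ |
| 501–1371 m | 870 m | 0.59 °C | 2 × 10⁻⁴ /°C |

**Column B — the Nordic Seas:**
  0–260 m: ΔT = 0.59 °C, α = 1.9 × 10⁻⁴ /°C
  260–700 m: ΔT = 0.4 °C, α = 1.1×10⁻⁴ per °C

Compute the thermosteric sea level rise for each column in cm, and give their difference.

A 0–61 m: 61 × 3.5×10⁻⁴ × 1.5 = 0.032025 m
A Layer 2: 0.69 × 2.4×10⁻⁴ × 440 = 0.072864 m
A Layer 3: 2×10⁻⁴ × 0.59 × 870 = 0.10266 m
A total: 0.207549 m
B 1.9×10⁻⁴ × 0.59 × 260 = 0.029146 m
B Layer 2: 440 × 0.4 × 1.1×10⁻⁴ = 0.01936 m
B total: 0.048506 m
Difference: 0.207549 − 0.048506 = 0.159043 m

Δh_A ≈ 20.8 cm, Δh_B ≈ 4.85 cm; difference ≈ 15.9 cm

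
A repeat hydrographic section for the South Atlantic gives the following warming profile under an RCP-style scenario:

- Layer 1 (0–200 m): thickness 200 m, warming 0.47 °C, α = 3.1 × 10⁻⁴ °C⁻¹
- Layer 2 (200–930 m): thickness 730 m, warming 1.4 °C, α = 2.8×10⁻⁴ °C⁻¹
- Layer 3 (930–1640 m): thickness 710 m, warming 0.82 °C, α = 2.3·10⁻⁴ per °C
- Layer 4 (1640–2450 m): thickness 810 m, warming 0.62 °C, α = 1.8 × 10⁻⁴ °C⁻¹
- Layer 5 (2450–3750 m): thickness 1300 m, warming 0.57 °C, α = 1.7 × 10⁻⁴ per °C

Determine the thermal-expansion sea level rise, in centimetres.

Layer 1: 0.47 × 200 × 3.1×10⁻⁴ = 0.02914 m
Layer 2: 1.4 × 2.8×10⁻⁴ × 730 = 0.28616 m
Layer 3: 710 × 0.82 × 2.3×10⁻⁴ = 0.133906 m
810 × 0.62 × 1.8×10⁻⁴ = 0.090396 m
Layer 5: 1.7×10⁻⁴ × 1300 × 0.57 = 0.12597 m
Δh = 0.02914 + 0.28616 + 0.133906 + 0.090396 + 0.12597 = 0.665572 m ≈ 66.6 cm

66.6 cm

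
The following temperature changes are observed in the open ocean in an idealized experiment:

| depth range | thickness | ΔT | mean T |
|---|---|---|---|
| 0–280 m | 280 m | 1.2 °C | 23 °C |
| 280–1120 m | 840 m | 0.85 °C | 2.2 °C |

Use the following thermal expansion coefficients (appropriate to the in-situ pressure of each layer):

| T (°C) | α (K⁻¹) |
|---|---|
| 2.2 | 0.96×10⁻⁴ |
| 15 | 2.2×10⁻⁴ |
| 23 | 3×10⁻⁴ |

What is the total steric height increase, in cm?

Layer 1 at 23 °C → α = 3×10⁻⁴ K⁻¹
Layer 2 at 2.2 °C → α = 0.96×10⁻⁴ K⁻¹
0–280 m: 280 × 3×10⁻⁴ × 1.2 = 0.10080 m
Layer 2: 0.96×10⁻⁴ × 0.85 × 840 = 0.068544 m
Δh = 0.10080 + 0.068544 = 0.169344 m

17 cm of thermosteric rise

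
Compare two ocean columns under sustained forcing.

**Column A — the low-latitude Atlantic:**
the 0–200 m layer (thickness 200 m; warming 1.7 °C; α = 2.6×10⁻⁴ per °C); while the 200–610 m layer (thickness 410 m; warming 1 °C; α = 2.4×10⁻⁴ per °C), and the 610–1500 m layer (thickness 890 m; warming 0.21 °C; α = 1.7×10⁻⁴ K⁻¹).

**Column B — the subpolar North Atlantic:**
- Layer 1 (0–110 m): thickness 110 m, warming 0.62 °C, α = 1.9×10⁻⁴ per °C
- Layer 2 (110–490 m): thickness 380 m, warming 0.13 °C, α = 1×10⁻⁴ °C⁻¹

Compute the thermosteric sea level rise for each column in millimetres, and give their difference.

A: 219 mm; B: 17.9 mm; difference 201 mm

A 0–200 m: 2.6×10⁻⁴ × 1.7 × 200 = 0.08840 m
A 410 × 1 × 2.4×10⁻⁴ = 0.09840 m
A 610–1500 m: 1.7×10⁻⁴ × 890 × 0.21 = 0.031773 m
A total: 0.218573 m
B 0–110 m: 110 × 1.9×10⁻⁴ × 0.62 = 0.012958 m
B Layer 2: 1×10⁻⁴ × 0.13 × 380 = 0.00494 m
B total: 0.017898 m
Difference: 0.218573 − 0.017898 = 0.200675 m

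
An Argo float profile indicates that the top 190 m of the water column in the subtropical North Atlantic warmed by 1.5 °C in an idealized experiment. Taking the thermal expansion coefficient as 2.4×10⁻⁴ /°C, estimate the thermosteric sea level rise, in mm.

Δh = 68.4 mm

Δh = αΔT·H = 2.4×10⁻⁴ × 1.5 × 190 = 0.06840 m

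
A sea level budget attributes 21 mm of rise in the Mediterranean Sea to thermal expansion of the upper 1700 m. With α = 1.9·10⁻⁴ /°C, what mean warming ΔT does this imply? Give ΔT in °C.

about 0.065 °C

ΔT = Δh/(αH) = 0.021 / (1.9×10⁻⁴ × 1700) ≈ 0.06502 °C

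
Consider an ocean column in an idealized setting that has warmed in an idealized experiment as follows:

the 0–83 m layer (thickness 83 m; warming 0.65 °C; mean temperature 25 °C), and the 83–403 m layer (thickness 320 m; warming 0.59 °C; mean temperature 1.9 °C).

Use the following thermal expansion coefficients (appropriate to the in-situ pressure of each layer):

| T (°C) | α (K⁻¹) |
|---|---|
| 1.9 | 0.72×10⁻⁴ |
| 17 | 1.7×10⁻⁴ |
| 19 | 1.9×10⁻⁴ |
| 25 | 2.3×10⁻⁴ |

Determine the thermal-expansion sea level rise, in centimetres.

Layer 1 at 25 °C → α = 2.3×10⁻⁴ K⁻¹
Layer 2 at 1.9 °C → α = 0.72×10⁻⁴ K⁻¹
0–83 m: 83 × 2.3×10⁻⁴ × 0.65 = 0.0124085 m
320 × 0.72×10⁻⁴ × 0.59 = 0.0135936 m
Δh = 0.0124085 + 0.0135936 = 0.0260021 m

2.60 cm of thermosteric rise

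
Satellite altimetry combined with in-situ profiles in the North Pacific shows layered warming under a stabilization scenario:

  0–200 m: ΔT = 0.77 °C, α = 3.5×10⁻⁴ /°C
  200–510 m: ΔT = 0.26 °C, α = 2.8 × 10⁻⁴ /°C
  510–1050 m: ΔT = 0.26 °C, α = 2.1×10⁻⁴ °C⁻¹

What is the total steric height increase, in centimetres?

Layer 1: 0.77 × 3.5×10⁻⁴ × 200 = 0.05390 m
200–510 m: 0.26 × 310 × 2.8×10⁻⁴ = 0.022568 m
Layer 3: 2.1×10⁻⁴ × 540 × 0.26 = 0.029484 m
Δh = 0.05390 + 0.022568 + 0.029484 = 0.105952 m ≈ 10.6 cm

about 10.6 cm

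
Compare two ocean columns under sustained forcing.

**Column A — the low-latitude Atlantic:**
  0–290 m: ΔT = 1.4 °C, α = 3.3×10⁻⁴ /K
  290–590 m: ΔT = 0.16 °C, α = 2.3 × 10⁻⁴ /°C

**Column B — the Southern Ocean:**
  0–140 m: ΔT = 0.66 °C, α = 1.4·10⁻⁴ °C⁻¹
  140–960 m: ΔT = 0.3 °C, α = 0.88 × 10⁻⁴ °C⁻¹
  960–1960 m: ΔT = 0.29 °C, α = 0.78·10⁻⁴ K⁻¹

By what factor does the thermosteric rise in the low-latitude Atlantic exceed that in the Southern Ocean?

A 1.4 × 3.3×10⁻⁴ × 290 = 0.13398 m
A 290–590 m: 300 × 2.3×10⁻⁴ × 0.16 = 0.01104 m
A total: 0.14502 m
B 0.66 × 1.4×10⁻⁴ × 140 = 0.012936 m
B 0.3 × 820 × 0.88×10⁻⁴ = 0.021648 m
B 960–1960 m: 0.29 × 1000 × 0.78×10⁻⁴ = 0.02262 m
B total: 0.057204 m
Ratio: 0.14502 / 0.057204 ≈ 2.535

a factor of 2.5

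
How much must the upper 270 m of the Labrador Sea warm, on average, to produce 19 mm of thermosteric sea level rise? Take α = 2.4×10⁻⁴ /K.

ΔT = Δh/(αH) = 0.019 / (2.4×10⁻⁴ × 270) ≈ 0.2932 K

about 0.293 K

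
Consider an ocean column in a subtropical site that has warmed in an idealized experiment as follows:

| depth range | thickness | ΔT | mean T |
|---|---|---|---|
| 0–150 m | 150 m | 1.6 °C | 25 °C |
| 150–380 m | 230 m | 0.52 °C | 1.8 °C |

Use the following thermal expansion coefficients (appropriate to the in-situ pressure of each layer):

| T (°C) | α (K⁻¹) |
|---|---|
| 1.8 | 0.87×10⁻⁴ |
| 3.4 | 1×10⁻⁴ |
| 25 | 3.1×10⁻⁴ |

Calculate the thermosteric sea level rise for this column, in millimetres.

Layer 1 at 25 °C → α = 3.1×10⁻⁴ K⁻¹
Layer 2 at 1.8 °C → α = 0.87×10⁻⁴ K⁻¹
1.6 × 150 × 3.1×10⁻⁴ = 0.07440 m
150–380 m: 230 × 0.52 × 0.87×10⁻⁴ = 0.0104052 m
Δh = 0.07440 + 0.0104052 = 0.0848052 m

85 mm of thermosteric rise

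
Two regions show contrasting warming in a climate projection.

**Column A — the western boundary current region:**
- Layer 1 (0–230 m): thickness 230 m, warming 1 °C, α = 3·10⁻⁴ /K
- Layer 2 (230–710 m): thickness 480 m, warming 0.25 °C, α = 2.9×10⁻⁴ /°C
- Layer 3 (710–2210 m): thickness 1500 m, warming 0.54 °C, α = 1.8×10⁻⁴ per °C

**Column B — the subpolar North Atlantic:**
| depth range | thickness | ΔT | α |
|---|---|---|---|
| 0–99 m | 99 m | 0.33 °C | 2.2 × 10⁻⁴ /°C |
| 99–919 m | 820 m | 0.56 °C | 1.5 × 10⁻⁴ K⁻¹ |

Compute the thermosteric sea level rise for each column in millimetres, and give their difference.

A 0–230 m: 1 × 230 × 3×10⁻⁴ = 0.06900 m
A 480 × 0.25 × 2.9×10⁻⁴ = 0.03480 m
A 710–2210 m: 0.54 × 1.8×10⁻⁴ × 1500 = 0.14580 m
A total: 0.24960 m
B 99 × 2.2×10⁻⁴ × 0.33 = 0.0071874 m
B Layer 2: 820 × 0.56 × 1.5×10⁻⁴ = 0.06888 m
B total: 0.0760674 m
Difference: 0.24960 − 0.0760674 = 0.1735326 m

Δh_A ≈ 250 mm, Δh_B ≈ 76 mm; difference ≈ 170 mm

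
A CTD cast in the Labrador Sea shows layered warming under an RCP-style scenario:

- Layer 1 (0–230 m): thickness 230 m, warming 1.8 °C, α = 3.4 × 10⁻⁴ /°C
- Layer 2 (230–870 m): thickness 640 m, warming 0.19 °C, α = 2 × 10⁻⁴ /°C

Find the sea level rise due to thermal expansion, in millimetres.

Δh ≈ 165 mm

Layer 1: 230 × 3.4×10⁻⁴ × 1.8 = 0.14076 m
Layer 2: 0.19 × 2×10⁻⁴ × 640 = 0.02432 m
Δh = 0.14076 + 0.02432 = 0.16508 m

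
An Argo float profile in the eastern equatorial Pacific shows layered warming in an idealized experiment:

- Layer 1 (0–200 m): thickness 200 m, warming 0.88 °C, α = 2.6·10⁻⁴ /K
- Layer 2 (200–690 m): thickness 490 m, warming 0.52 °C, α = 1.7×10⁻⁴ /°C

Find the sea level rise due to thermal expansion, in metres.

0–200 m: 2.6×10⁻⁴ × 0.88 × 200 = 0.04576 m
Layer 2: 0.52 × 490 × 1.7×10⁻⁴ = 0.043316 m
Δh = 0.04576 + 0.043316 = 0.089076 m

0.0891 m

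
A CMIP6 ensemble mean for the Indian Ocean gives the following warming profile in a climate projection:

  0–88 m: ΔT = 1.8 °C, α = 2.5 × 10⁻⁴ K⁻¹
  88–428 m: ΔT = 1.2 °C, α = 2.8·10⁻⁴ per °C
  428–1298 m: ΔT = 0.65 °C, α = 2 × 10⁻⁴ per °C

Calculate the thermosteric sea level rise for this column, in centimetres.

27 cm of thermosteric rise

0–88 m: 1.8 × 88 × 2.5×10⁻⁴ = 0.03960 m
Layer 2: 1.2 × 340 × 2.8×10⁻⁴ = 0.11424 m
428–1298 m: 870 × 2×10⁻⁴ × 0.65 = 0.11310 m
Δh = 0.03960 + 0.11424 + 0.11310 = 0.26694 m ≈ 27 cm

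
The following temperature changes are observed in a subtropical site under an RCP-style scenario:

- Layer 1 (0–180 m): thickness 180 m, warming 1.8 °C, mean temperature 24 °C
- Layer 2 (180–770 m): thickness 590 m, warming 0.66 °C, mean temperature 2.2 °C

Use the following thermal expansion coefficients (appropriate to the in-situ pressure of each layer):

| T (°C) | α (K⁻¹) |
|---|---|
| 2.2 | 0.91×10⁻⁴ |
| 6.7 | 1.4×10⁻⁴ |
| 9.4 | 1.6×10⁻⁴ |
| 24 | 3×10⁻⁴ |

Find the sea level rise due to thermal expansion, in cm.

Layer 1 at 24 °C → α = 3×10⁻⁴ K⁻¹
Layer 2 at 2.2 °C → α = 0.91×10⁻⁴ K⁻¹
1.8 × 3×10⁻⁴ × 180 = 0.09720 m
180–770 m: 0.66 × 590 × 0.91×10⁻⁴ = 0.0354354 m
Δh = 0.09720 + 0.0354354 = 0.1326354 m

Δh = 13.3 cm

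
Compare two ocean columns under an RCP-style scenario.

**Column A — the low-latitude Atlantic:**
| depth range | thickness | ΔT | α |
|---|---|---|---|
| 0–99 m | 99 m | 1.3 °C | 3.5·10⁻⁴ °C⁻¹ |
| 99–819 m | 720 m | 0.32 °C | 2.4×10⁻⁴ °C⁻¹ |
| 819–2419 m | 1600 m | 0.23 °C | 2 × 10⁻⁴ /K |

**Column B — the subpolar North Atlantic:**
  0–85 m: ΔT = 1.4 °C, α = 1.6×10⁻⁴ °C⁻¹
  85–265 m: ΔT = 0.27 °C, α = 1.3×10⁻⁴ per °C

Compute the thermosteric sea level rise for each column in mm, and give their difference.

A: 170 mm; B: 25 mm; difference 150 mm

A 3.5×10⁻⁴ × 99 × 1.3 = 0.045045 m
A Layer 2: 2.4×10⁻⁴ × 0.32 × 720 = 0.055296 m
A 1600 × 0.23 × 2×10⁻⁴ = 0.07360 m
A total: 0.173941 m
B Layer 1: 1.6×10⁻⁴ × 1.4 × 85 = 0.01904 m
B 85–265 m: 0.27 × 180 × 1.3×10⁻⁴ = 0.006318 m
B total: 0.025358 m
Difference: 0.173941 − 0.025358 = 0.148583 m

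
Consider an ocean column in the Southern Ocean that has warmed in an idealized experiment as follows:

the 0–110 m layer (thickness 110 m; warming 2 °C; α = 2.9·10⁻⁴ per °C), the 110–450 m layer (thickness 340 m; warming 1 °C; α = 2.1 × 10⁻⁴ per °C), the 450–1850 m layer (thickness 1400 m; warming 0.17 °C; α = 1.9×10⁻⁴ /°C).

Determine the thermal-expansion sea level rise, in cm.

2 × 2.9×10⁻⁴ × 110 = 0.06380 m
110–450 m: 1 × 2.1×10⁻⁴ × 340 = 0.07140 m
450–1850 m: 1400 × 1.9×10⁻⁴ × 0.17 = 0.04522 m
Δh = 0.06380 + 0.07140 + 0.04522 = 0.18042 m ≈ 18.0 cm

18.0 cm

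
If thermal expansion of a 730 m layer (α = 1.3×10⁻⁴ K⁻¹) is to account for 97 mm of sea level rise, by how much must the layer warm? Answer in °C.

ΔT ≈ 1.0 °C

ΔT = Δh/(αH) = 0.097 / (1.3×10⁻⁴ × 730) ≈ 1.022 °C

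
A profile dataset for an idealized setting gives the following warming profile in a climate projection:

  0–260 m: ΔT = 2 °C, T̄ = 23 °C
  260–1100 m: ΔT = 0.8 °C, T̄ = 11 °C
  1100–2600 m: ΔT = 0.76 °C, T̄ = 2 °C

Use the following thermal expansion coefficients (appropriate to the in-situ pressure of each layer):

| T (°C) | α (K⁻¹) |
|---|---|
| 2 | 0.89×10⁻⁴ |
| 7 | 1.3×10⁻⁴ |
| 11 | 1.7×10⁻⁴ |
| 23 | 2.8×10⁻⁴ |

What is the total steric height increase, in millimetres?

Δh ≈ 361 mm

Layer 1 at 23 °C → α = 2.8×10⁻⁴ K⁻¹
Layer 2 at 11 °C → α = 1.7×10⁻⁴ K⁻¹
Layer 3 at 2 °C → α = 0.89×10⁻⁴ K⁻¹
2.8×10⁻⁴ × 2 × 260 = 0.14560 m
0.8 × 1.7×10⁻⁴ × 840 = 0.11424 m
Layer 3: 0.89×10⁻⁴ × 0.76 × 1500 = 0.10146 m
Δh = 0.14560 + 0.11424 + 0.10146 = 0.36130 m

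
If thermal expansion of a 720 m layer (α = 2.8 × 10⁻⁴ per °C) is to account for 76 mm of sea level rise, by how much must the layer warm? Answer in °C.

about 0.38 °C

ΔT = Δh/(αH) = 0.076 / (2.8×10⁻⁴ × 720) ≈ 0.3770 °C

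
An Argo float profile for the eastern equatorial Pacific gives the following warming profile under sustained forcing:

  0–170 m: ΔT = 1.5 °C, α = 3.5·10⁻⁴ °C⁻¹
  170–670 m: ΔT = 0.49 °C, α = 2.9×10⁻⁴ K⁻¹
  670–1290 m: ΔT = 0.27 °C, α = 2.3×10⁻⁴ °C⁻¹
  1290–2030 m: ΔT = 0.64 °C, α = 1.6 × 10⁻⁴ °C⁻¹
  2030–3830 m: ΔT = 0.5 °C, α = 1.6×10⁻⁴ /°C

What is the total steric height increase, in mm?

0–170 m: 3.5×10⁻⁴ × 1.5 × 170 = 0.08925 m
170–670 m: 500 × 0.49 × 2.9×10⁻⁴ = 0.07105 m
670–1290 m: 0.27 × 2.3×10⁻⁴ × 620 = 0.038502 m
1290–2030 m: 1.6×10⁻⁴ × 740 × 0.64 = 0.075776 m
1800 × 1.6×10⁻⁴ × 0.5 = 0.14400 m
Δh = 0.08925 + 0.07105 + 0.038502 + 0.075776 + 0.14400 = 0.418578 m

Δh = 420 mm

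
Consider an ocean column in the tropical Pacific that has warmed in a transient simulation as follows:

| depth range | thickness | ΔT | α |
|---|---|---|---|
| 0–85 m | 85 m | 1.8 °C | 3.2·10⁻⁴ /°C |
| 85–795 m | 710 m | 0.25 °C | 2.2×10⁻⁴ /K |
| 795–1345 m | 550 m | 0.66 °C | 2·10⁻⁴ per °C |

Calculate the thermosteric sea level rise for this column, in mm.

Layer 1: 1.8 × 85 × 3.2×10⁻⁴ = 0.04896 m
2.2×10⁻⁴ × 710 × 0.25 = 0.03905 m
Layer 3: 0.66 × 550 × 2×10⁻⁴ = 0.07260 m
Δh = 0.04896 + 0.03905 + 0.07260 = 0.16061 m

161 mm of thermosteric rise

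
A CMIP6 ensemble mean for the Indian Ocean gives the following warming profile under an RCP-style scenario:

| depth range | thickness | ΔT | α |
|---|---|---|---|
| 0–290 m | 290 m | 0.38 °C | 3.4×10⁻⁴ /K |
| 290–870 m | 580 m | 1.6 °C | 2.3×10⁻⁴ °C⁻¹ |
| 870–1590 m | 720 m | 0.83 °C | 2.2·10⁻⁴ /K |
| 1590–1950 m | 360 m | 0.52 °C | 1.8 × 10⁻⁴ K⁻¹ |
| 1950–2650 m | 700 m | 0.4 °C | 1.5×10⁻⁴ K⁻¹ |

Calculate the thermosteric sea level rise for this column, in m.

0–290 m: 0.38 × 3.4×10⁻⁴ × 290 = 0.037468 m
290–870 m: 1.6 × 580 × 2.3×10⁻⁴ = 0.21344 m
Layer 3: 2.2×10⁻⁴ × 720 × 0.83 = 0.131472 m
360 × 0.52 × 1.8×10⁻⁴ = 0.033696 m
700 × 1.5×10⁻⁴ × 0.4 = 0.04200 m
Δh = 0.037468 + 0.21344 + 0.131472 + 0.033696 + 0.04200 = 0.458076 m

about 0.458 m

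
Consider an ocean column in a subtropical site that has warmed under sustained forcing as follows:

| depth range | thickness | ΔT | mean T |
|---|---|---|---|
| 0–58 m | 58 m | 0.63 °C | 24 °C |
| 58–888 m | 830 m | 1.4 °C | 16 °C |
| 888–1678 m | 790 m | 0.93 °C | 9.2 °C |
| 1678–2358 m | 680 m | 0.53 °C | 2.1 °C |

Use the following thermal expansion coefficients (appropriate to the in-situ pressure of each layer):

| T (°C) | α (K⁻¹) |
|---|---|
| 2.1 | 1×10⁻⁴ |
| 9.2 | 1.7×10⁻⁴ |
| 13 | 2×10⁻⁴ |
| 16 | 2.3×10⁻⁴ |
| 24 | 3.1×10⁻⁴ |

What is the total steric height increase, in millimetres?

Layer 1 at 24 °C → α = 3.1×10⁻⁴ K⁻¹
Layer 2 at 16 °C → α = 2.3×10⁻⁴ K⁻¹
Layer 3 at 9.2 °C → α = 1.7×10⁻⁴ K⁻¹
Layer 4 at 2.1 °C → α = 1×10⁻⁴ K⁻¹
Layer 1: 0.63 × 3.1×10⁻⁴ × 58 = 0.0113274 m
Layer 2: 1.4 × 2.3×10⁻⁴ × 830 = 0.26726 m
Layer 3: 790 × 0.93 × 1.7×10⁻⁴ = 0.124899 m
1678–2358 m: 0.53 × 680 × 1×10⁻⁴ = 0.03604 m
Δh = 0.0113274 + 0.26726 + 0.124899 + 0.03604 = 0.4395264 m

440 mm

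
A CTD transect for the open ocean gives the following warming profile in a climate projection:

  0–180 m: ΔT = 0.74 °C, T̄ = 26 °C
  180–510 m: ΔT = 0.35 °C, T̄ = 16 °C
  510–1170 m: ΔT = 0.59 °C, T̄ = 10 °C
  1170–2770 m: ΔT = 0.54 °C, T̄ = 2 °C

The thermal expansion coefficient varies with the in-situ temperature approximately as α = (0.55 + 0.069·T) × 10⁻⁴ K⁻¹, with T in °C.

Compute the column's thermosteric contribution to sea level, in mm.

Layer 1: α = (0.55 + 0.069×26)×10⁻⁴ = 2.344×10⁻⁴ K⁻¹
Layer 2: α = (0.55 + 0.069×16)×10⁻⁴ = 1.654×10⁻⁴ K⁻¹
Layer 3: α = (0.55 + 0.069×10)×10⁻⁴ = 1.24×10⁻⁴ K⁻¹
Layer 4: α = (0.55 + 0.069×2)×10⁻⁴ = 0.688×10⁻⁴ K⁻¹
Layer 1: 180 × 2.344×10⁻⁴ × 0.74 = 0.03122208 m
180–510 m: 330 × 1.654×10⁻⁴ × 0.35 = 0.0191037 m
Layer 3: 0.59 × 1.24×10⁻⁴ × 660 = 0.0482856 m
1170–2770 m: 1600 × 0.688×10⁻⁴ × 0.54 = 0.0594432 m
Δh = 0.03122208 + 0.0191037 + 0.0482856 + 0.0594432 = 0.15805458 m ≈ 160 mm

Δh = 160 mm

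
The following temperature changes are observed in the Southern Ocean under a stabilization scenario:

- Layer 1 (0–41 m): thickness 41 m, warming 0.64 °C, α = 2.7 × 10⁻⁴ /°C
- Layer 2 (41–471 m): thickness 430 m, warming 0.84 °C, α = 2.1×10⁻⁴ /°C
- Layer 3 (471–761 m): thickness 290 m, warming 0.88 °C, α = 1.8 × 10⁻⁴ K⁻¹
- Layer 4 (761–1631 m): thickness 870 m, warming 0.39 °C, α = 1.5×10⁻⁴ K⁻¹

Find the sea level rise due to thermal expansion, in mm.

Δh ≈ 180 mm

Layer 1: 41 × 2.7×10⁻⁴ × 0.64 = 0.0070848 m
Layer 2: 430 × 0.84 × 2.1×10⁻⁴ = 0.075852 m
0.88 × 1.8×10⁻⁴ × 290 = 0.045936 m
761–1631 m: 870 × 0.39 × 1.5×10⁻⁴ = 0.050895 m
Δh = 0.0070848 + 0.075852 + 0.045936 + 0.050895 = 0.1797678 m ≈ 180 mm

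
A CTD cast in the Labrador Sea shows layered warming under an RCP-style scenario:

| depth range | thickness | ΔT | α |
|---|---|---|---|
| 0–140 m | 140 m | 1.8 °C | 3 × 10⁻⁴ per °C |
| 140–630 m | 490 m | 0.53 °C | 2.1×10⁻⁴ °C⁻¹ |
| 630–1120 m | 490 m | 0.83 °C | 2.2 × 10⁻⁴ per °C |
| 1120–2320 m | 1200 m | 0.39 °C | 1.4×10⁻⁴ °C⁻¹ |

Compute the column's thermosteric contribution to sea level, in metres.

1.8 × 3×10⁻⁴ × 140 = 0.07560 m
490 × 0.53 × 2.1×10⁻⁴ = 0.054537 m
0.83 × 490 × 2.2×10⁻⁴ = 0.089474 m
0.39 × 1.4×10⁻⁴ × 1200 = 0.06552 m
Δh = 0.07560 + 0.054537 + 0.089474 + 0.06552 = 0.285131 m ≈ 0.285 m

about 0.285 m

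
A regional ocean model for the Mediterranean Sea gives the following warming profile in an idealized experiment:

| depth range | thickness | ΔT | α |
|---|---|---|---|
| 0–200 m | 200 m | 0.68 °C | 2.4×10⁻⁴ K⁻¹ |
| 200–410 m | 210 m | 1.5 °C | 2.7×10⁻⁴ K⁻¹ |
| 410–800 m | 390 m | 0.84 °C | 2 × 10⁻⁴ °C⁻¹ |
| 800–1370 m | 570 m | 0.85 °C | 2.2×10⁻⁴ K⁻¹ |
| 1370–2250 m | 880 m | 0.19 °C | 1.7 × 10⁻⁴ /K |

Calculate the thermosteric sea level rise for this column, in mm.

320 mm of thermosteric rise

0–200 m: 2.4×10⁻⁴ × 200 × 0.68 = 0.03264 m
200–410 m: 2.7×10⁻⁴ × 1.5 × 210 = 0.08505 m
410–800 m: 0.84 × 390 × 2×10⁻⁴ = 0.06552 m
2.2×10⁻⁴ × 570 × 0.85 = 0.10659 m
1370–2250 m: 0.19 × 880 × 1.7×10⁻⁴ = 0.028424 m
Δh = 0.03264 + 0.08505 + 0.06552 + 0.10659 + 0.028424 = 0.318224 m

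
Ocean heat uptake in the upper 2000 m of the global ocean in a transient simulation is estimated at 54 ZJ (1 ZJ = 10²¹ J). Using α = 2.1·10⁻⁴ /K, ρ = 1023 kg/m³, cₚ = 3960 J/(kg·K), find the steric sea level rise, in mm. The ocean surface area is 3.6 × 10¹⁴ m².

7.78 mm

Per unit area: Q = 54×10²¹ / (3.6×10¹⁴) = 1.5×10⁸ J/m²
Δh = αQ/(ρcₚ) = 2.1×10⁻⁴ × 1.5×10⁸ / (1023 × 3960) ≈ 0.0077757 m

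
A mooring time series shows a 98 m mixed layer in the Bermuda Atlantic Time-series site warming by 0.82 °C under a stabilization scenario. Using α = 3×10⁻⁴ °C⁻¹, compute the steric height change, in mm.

24.1 mm

Δh = αΔT·H = 3×10⁻⁴ × 0.82 × 98 = 0.024108 m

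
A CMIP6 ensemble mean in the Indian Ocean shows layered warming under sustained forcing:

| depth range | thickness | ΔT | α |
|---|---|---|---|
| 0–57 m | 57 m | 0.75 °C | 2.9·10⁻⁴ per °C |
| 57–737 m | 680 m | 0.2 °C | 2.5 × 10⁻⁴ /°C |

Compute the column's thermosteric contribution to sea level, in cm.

Layer 1: 0.75 × 57 × 2.9×10⁻⁴ = 0.0123975 m
Layer 2: 2.5×10⁻⁴ × 0.2 × 680 = 0.03400 m
Δh = 0.0123975 + 0.03400 = 0.0463975 m

4.6 cm of thermosteric rise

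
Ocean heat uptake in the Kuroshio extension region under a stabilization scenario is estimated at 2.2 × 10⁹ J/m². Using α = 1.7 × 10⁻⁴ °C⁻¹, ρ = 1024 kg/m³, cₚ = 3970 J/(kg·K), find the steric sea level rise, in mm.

Δh ≈ 92.0 mm

Δh = αQ/(ρcₚ) = 1.7×10⁻⁴ × 2.2×10⁹ / (1024 × 3970) ≈ 0.091999 m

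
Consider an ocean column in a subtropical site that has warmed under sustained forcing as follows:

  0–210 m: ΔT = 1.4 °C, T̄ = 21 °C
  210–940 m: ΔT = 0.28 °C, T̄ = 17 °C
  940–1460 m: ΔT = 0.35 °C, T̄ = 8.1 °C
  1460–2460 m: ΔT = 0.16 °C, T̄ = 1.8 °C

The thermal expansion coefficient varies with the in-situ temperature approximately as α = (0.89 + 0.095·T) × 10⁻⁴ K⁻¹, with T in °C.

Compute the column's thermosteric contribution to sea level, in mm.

Δh = 183 mm

Layer 1: α = (0.89 + 0.095×21)×10⁻⁴ = 2.885×10⁻⁴ K⁻¹
Layer 2: α = (0.89 + 0.095×17)×10⁻⁴ = 2.505×10⁻⁴ K⁻¹
Layer 3: α = (0.89 + 0.095×8.1)×10⁻⁴ = 1.6595×10⁻⁴ K⁻¹
Layer 4: α = (0.89 + 0.095×1.8)×10⁻⁴ = 1.061×10⁻⁴ K⁻¹
0–210 m: 210 × 1.4 × 2.885×10⁻⁴ = 0.084819 m
210–940 m: 0.28 × 730 × 2.505×10⁻⁴ = 0.0512022 m
Layer 3: 1.6595×10⁻⁴ × 0.35 × 520 = 0.0302029 m
1460–2460 m: 1000 × 0.16 × 1.061×10⁻⁴ = 0.016976 m
Δh = 0.084819 + 0.0512022 + 0.0302029 + 0.016976 = 0.1832001 m ≈ 183 mm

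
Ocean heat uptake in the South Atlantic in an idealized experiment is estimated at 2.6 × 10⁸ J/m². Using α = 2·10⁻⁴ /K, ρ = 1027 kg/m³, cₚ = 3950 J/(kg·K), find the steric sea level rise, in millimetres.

12.8 mm of thermosteric rise

Δh = αQ/(ρcₚ) = 2×10⁻⁴ × 2.6×10⁸ / (1027 × 3950) ≈ 0.012818 m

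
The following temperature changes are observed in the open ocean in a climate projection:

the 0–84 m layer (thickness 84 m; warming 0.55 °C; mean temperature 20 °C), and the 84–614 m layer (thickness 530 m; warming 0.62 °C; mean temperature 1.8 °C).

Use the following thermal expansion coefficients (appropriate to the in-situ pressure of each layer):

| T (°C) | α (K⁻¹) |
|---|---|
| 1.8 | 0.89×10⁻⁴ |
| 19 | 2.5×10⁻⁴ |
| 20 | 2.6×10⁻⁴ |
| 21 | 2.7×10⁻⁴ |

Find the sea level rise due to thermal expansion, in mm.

Δh = 41.3 mm

Layer 1 at 20 °C → α = 2.6×10⁻⁴ K⁻¹
Layer 2 at 1.8 °C → α = 0.89×10⁻⁴ K⁻¹
Layer 1: 84 × 2.6×10⁻⁴ × 0.55 = 0.012012 m
84–614 m: 530 × 0.89×10⁻⁴ × 0.62 = 0.0292454 m
Δh = 0.012012 + 0.0292454 = 0.0412574 m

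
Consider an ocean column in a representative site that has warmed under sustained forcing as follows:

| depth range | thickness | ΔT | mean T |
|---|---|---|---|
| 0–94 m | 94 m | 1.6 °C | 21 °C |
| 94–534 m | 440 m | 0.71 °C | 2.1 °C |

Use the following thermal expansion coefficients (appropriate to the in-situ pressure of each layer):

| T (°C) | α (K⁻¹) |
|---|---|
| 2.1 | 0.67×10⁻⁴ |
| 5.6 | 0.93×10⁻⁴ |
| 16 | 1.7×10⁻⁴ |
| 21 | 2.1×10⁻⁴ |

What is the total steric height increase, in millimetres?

Layer 1 at 21 °C → α = 2.1×10⁻⁴ K⁻¹
Layer 2 at 2.1 °C → α = 0.67×10⁻⁴ K⁻¹
0–94 m: 2.1×10⁻⁴ × 94 × 1.6 = 0.031584 m
94–534 m: 0.71 × 440 × 0.67×10⁻⁴ = 0.0209308 m
Δh = 0.031584 + 0.0209308 = 0.0525148 m ≈ 52.5 mm

52.5 mm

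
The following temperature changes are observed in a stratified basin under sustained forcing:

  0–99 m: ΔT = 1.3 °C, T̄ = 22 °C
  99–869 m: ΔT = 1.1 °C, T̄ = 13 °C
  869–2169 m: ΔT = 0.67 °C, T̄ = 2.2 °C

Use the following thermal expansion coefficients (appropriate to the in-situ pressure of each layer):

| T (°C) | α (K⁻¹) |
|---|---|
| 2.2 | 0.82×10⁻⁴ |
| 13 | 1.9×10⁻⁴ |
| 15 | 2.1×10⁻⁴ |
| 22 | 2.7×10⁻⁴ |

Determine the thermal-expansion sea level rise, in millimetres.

Layer 1 at 22 °C → α = 2.7×10⁻⁴ K⁻¹
Layer 2 at 13 °C → α = 1.9×10⁻⁴ K⁻¹
Layer 3 at 2.2 °C → α = 0.82×10⁻⁴ K⁻¹
Layer 1: 99 × 2.7×10⁻⁴ × 1.3 = 0.034749 m
99–869 m: 1.9×10⁻⁴ × 770 × 1.1 = 0.16093 m
869–2169 m: 0.82×10⁻⁴ × 0.67 × 1300 = 0.071422 m
Δh = 0.034749 + 0.16093 + 0.071422 = 0.267101 m

267 mm of thermosteric rise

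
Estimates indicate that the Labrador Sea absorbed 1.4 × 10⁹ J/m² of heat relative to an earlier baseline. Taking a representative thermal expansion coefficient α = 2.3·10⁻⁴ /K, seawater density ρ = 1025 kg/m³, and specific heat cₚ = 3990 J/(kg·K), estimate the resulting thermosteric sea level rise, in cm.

7.9 cm of thermosteric rise

Δh = αQ/(ρcₚ) = 2.3×10⁻⁴ × 1.4×10⁹ / (1025 × 3990) ≈ 0.078733 m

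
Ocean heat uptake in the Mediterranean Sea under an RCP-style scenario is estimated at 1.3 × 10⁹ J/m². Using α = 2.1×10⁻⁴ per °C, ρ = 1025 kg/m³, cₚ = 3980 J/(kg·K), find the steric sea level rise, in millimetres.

Δh = αQ/(ρcₚ) = 2.1×10⁻⁴ × 1.3×10⁹ / (1025 × 3980) ≈ 0.06692 m

66.9 mm of thermosteric rise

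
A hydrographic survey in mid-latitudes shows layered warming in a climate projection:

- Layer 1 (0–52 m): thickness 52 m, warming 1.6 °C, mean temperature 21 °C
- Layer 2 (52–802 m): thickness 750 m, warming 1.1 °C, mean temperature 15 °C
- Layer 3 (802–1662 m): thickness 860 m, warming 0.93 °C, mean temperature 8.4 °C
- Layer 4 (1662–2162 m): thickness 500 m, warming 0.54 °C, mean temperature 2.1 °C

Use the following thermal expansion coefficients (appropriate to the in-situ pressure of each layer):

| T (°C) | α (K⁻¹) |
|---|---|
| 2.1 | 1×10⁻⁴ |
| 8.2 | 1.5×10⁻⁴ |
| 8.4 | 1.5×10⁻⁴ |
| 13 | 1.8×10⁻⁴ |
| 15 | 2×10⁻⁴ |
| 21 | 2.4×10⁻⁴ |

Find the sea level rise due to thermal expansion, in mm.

about 332 mm

Layer 1 at 21 °C → α = 2.4×10⁻⁴ K⁻¹
Layer 2 at 15 °C → α = 2×10⁻⁴ K⁻¹
Layer 3 at 8.4 °C → α = 1.5×10⁻⁴ K⁻¹
Layer 4 at 2.1 °C → α = 1×10⁻⁴ K⁻¹
1.6 × 2.4×10⁻⁴ × 52 = 0.019968 m
1.1 × 750 × 2×10⁻⁴ = 0.16500 m
Layer 3: 1.5×10⁻⁴ × 860 × 0.93 = 0.11997 m
0.54 × 500 × 1×10⁻⁴ = 0.02700 m
Δh = 0.019968 + 0.16500 + 0.11997 + 0.02700 = 0.331938 m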